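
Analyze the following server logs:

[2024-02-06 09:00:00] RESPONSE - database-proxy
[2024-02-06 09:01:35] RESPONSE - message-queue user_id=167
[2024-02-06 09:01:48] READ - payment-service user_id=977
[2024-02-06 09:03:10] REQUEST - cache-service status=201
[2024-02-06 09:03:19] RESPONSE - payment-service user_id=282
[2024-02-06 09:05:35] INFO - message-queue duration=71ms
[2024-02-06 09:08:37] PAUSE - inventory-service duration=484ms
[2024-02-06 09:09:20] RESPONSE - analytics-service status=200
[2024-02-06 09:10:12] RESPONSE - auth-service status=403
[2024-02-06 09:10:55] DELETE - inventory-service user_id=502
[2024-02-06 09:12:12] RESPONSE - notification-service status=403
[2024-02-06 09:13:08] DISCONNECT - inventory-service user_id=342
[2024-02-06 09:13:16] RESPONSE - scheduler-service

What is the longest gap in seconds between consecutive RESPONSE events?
361

To find the longest gap:

1. Extract all RESPONSE events in chronological order
2. Calculate time differences between consecutive events
3. Find the maximum difference
4. Longest gap: 361 seconds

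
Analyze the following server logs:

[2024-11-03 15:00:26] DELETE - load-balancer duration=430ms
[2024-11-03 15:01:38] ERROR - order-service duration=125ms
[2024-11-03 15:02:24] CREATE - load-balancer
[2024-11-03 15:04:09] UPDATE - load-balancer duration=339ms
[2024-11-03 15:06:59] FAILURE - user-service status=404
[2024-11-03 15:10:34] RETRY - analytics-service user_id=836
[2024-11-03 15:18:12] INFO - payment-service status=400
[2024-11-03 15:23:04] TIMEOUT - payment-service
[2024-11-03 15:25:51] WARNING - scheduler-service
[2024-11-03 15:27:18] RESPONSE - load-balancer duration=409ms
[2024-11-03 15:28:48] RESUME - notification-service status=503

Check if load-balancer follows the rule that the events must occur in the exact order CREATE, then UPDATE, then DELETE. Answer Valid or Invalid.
Invalid

To validate ordering:

1. Required order: CREATE → UPDATE → DELETE
2. Rule: the events must occur in the exact order CREATE, then UPDATE, then DELETE
3. Check actual order of events for load-balancer
4. Result: Invalid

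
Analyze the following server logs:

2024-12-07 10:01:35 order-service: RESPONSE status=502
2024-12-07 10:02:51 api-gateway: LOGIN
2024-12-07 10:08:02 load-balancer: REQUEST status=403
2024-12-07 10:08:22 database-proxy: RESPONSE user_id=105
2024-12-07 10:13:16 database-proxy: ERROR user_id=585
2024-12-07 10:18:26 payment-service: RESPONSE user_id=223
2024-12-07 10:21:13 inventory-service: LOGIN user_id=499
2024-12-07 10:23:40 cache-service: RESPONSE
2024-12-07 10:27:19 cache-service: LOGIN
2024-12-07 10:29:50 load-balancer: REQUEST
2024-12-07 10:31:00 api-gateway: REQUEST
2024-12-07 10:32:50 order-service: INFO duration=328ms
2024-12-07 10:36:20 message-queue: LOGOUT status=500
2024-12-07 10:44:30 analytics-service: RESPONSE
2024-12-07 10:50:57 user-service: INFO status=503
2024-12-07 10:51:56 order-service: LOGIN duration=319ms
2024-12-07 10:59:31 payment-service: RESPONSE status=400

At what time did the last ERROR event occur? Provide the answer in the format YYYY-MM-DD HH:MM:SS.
2024-12-07 10:13:16

To find the last event:

1. Filter for all ERROR events
2. Sort by timestamp
3. Select the last one
4. Timestamp: 2024-12-07 10:13:16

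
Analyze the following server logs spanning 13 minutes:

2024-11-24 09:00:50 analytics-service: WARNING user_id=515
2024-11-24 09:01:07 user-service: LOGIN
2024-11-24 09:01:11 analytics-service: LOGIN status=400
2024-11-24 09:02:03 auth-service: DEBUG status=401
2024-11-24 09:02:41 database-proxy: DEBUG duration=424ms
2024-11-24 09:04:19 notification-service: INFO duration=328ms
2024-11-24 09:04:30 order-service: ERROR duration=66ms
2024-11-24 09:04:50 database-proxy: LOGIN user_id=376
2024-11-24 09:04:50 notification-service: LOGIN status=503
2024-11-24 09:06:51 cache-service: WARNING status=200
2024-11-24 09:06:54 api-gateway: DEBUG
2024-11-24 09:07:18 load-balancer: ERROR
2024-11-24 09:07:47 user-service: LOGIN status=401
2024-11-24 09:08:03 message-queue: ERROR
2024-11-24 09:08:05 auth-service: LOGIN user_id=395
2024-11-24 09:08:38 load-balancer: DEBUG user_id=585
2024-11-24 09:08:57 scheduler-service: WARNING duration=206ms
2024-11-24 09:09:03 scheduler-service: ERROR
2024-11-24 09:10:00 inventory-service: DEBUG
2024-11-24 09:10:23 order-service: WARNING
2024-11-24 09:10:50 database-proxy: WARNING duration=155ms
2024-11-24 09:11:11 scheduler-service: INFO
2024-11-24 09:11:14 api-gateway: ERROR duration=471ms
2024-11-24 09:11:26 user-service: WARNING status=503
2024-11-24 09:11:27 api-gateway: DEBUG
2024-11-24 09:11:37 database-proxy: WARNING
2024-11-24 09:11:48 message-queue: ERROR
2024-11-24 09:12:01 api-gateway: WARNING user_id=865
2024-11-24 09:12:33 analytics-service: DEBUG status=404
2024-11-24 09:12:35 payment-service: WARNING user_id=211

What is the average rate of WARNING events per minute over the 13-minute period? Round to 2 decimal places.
0.69

To calculate the rate:

1. Count total WARNING events: 9
2. Total time period: 13 minutes
3. Rate = 9 / 13 = 0.69 events per minute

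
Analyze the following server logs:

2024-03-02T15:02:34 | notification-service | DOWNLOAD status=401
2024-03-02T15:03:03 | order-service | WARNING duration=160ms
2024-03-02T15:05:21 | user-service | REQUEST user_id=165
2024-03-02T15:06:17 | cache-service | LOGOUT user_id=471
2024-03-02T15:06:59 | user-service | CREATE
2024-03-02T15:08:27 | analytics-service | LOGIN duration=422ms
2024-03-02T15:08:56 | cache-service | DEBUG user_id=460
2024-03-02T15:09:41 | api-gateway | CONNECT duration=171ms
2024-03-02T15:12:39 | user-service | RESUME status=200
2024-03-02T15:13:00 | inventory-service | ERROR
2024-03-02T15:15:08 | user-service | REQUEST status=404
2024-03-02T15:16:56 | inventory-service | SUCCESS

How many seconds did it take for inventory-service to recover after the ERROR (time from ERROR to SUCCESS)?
236

To calculate recovery time:

1. Find ERROR event for inventory-service: 2024-03-02T15:13:00
2. Find next SUCCESS event for inventory-service: 2024-03-02T15:16:56
3. Recovery time: 2024-03-02T15:16:56 - 2024-03-02T15:13:00 = 236 seconds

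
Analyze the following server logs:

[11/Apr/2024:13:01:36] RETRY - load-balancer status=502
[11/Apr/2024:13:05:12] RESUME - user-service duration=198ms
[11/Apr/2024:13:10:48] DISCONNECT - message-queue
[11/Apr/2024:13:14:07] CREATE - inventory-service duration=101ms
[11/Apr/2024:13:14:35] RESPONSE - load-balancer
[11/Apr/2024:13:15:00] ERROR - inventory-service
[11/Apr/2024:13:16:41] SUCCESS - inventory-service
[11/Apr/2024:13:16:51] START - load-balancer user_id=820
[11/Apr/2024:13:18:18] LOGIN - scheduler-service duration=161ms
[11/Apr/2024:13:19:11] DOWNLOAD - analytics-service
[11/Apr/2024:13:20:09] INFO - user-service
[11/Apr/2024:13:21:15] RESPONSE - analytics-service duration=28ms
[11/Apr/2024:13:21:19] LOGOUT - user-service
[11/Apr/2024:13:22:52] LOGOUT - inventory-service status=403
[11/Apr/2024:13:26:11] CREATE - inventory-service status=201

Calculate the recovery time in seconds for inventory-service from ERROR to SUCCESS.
101

To calculate recovery time:

1. Find ERROR event for inventory-service: 11/Apr/2024:13:15:00
2. Find next SUCCESS event for inventory-service: 11/Apr/2024:13:16:41
3. Recovery time: 11/Apr/2024:13:16:41 - 11/Apr/2024:13:15:00 = 101 seconds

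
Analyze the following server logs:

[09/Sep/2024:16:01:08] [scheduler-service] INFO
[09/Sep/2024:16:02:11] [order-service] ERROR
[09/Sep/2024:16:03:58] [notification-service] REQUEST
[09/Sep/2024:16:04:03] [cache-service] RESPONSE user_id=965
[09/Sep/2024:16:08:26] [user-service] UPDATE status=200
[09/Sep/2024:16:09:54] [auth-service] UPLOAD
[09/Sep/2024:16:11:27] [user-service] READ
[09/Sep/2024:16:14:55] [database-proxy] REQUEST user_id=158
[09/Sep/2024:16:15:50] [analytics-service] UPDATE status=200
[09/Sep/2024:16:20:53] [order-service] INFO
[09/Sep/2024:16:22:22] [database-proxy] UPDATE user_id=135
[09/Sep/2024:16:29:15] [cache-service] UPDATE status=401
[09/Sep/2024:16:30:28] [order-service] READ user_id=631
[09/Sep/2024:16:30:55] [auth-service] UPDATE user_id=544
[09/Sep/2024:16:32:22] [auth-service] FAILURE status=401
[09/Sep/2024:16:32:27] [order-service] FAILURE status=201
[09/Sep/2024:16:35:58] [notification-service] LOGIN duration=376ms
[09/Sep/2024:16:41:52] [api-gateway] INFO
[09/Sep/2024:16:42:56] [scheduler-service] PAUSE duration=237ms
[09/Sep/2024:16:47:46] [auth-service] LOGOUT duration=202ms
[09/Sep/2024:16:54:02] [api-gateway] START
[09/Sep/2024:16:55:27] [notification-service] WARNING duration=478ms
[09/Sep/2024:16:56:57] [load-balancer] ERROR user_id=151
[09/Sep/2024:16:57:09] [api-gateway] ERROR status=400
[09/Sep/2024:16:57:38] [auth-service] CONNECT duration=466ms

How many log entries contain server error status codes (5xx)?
0

To find matching entries:

1. Pattern to match: server error status codes (5xx)
2. Scan each log entry for the pattern
3. Count matches: 0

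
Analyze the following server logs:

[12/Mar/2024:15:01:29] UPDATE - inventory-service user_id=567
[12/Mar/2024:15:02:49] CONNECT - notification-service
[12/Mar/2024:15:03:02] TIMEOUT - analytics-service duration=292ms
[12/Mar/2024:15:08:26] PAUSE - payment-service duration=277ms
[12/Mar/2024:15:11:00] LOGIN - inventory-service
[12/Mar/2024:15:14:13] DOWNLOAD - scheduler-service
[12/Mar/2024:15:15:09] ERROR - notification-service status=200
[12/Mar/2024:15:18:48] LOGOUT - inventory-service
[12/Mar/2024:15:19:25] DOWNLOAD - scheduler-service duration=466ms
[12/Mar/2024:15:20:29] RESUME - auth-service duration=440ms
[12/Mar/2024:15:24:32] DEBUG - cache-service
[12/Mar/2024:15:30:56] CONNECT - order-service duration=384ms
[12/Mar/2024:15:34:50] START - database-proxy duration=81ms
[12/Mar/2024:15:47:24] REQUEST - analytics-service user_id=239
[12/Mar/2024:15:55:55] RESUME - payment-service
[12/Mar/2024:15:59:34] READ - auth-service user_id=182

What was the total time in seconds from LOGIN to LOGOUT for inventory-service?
468

To calculate state duration:

1. Find LOGIN event for inventory-service: 12/Mar/2024:15:11:00
2. Find LOGOUT event for inventory-service: 12/Mar/2024:15:18:48
3. Calculate duration: 12/Mar/2024:15:18:48 - 12/Mar/2024:15:11:00 = 468 seconds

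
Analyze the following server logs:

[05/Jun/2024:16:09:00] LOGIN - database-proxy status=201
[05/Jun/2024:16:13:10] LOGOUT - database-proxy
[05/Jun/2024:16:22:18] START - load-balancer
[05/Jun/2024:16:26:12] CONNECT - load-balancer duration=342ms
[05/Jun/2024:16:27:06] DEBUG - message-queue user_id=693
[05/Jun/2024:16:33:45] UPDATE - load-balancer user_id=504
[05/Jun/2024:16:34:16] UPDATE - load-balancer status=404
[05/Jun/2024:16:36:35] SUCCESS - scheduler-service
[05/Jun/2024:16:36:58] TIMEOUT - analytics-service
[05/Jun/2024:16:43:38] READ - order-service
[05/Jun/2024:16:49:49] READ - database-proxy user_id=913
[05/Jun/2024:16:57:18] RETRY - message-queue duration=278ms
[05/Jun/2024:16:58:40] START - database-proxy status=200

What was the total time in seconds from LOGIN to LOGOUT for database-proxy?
250

To calculate state duration:

1. Find LOGIN event for database-proxy: 05/Jun/2024:16:09:00
2. Find LOGOUT event for database-proxy: 05/Jun/2024:16:13:10
3. Calculate duration: 05/Jun/2024:16:13:10 - 05/Jun/2024:16:09:00 = 250 seconds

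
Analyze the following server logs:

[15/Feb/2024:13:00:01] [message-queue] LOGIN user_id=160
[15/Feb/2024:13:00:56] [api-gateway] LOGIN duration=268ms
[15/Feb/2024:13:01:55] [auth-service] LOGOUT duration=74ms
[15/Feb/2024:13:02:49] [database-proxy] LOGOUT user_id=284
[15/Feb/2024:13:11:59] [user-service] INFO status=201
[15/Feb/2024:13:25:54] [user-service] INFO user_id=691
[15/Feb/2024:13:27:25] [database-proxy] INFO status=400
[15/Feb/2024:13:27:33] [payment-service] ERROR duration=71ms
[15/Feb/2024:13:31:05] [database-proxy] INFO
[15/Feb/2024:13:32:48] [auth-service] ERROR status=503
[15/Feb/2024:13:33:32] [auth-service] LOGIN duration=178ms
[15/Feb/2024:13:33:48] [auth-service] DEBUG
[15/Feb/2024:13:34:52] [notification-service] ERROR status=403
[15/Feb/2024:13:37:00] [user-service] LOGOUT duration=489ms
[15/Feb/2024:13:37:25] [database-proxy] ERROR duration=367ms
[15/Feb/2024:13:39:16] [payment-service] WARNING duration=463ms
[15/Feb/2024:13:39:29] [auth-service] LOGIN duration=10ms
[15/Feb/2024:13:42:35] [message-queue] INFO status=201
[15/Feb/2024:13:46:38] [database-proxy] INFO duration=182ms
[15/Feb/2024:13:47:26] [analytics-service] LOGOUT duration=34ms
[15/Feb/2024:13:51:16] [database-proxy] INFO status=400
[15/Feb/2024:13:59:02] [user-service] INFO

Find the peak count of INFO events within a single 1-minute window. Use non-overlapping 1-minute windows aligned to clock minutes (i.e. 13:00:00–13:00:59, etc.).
1

To find the burst window:

1. Divide the log period into non-overlapping 1-minute windows starting at 13:00
2. Count INFO events in each window
3. Find the window with maximum count
4. Maximum events in a window: 1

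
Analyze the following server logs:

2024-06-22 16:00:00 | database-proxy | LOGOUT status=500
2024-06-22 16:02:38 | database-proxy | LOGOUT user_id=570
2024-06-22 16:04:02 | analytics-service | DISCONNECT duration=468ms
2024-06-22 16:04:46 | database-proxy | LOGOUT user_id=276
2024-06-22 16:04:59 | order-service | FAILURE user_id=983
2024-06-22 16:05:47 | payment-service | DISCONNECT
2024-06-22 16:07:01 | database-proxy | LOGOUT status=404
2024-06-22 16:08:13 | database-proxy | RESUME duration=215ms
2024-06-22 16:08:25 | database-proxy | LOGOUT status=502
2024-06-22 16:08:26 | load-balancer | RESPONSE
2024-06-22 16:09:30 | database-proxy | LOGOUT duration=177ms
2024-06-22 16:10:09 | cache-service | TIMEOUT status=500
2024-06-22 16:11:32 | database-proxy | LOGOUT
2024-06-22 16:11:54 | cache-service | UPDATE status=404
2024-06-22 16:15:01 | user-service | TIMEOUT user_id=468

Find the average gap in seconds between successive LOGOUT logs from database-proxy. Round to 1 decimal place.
115.3

To calculate average interval:

1. Find all LOGOUT events for database-proxy in order
2. Calculate time gaps between consecutive events
3. Compute mean of gaps: 692 / 6 = 115.3 seconds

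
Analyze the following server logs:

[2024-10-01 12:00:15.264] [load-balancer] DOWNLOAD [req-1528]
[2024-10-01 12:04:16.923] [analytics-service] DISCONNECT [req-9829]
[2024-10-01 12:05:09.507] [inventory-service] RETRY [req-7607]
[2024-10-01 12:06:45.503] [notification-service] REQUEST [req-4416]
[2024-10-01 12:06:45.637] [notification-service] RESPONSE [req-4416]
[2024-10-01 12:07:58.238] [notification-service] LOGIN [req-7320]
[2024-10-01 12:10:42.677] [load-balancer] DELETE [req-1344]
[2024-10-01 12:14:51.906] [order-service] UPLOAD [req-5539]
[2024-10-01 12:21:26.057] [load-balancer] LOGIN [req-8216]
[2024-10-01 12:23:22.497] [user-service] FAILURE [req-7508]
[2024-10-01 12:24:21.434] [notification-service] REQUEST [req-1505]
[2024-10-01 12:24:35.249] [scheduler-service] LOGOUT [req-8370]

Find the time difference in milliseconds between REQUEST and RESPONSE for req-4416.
134

To calculate latency:

1. Find REQUEST with id req-4416: 2024-10-01 12:06:45.503
2. Find RESPONSE with id req-4416: 2024-10-01 12:06:45.637
3. Latency: 2024-10-01 12:06:45.637 - 2024-10-01 12:06:45.503 = 134ms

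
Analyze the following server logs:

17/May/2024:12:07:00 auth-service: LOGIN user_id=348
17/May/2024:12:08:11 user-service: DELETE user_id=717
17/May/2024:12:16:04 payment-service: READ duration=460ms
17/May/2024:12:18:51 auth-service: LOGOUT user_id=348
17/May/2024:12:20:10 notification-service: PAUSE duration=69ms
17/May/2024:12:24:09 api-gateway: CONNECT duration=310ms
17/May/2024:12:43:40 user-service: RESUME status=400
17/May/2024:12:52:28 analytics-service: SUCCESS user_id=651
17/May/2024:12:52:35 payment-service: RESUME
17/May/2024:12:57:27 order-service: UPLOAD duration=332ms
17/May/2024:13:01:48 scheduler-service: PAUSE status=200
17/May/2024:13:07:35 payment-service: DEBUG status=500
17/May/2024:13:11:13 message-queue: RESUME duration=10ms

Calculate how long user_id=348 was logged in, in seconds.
711

To calculate session duration:

1. Find LOGIN event for user_id=348: 17/May/2024:12:07:00
2. Find LOGOUT event for user_id=348: 17/May/2024:12:18:51
3. Session duration: 17/May/2024:12:18:51 - 17/May/2024:12:07:00 = 711 seconds (11 minutes)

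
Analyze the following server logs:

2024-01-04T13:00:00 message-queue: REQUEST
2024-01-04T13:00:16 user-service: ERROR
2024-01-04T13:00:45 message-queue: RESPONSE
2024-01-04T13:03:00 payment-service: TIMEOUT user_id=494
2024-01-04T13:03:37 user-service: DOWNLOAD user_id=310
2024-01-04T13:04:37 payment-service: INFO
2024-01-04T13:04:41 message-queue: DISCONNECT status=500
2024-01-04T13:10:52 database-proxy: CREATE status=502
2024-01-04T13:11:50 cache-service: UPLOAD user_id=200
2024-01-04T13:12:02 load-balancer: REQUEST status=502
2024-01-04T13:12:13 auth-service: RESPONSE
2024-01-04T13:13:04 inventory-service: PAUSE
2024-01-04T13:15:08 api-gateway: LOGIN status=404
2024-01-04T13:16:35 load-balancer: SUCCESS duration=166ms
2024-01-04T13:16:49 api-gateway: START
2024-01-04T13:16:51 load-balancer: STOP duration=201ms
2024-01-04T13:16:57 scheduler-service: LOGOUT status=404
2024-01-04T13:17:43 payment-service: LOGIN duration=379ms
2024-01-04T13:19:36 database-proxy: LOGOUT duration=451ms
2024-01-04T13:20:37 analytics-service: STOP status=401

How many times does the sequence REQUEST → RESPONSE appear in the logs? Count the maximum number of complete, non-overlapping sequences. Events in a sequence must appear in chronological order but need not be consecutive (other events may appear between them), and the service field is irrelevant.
2

To count sequences:

1. Look for pattern: REQUEST → RESPONSE
2. Greedily scan the log in chronological order, matching each sequence element in turn (ignoring service)
3. Each time the full pattern completes, increment the count and restart matching from the next event
4. Complete non-overlapping sequences found: 2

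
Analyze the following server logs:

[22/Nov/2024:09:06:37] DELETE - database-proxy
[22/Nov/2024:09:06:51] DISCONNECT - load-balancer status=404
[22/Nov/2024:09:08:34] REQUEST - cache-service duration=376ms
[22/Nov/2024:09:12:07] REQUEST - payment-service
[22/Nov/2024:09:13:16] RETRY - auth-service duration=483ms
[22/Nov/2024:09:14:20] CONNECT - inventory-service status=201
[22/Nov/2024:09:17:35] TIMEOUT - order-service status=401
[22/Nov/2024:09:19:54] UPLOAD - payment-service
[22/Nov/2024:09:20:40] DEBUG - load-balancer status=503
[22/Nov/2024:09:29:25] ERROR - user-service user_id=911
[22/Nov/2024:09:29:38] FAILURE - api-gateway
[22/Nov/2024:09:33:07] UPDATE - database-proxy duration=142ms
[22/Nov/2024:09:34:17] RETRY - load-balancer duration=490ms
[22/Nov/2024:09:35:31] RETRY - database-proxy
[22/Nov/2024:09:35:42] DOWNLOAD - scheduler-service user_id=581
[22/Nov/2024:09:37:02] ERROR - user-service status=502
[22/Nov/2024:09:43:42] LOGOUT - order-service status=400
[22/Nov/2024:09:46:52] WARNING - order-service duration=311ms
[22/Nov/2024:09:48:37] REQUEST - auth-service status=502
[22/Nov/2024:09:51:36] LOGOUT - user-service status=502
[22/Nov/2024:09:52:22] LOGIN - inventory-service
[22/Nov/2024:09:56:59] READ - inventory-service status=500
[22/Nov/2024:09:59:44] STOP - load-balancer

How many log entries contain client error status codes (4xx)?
3

To find matching entries:

1. Pattern to match: client error status codes (4xx)
2. Scan each log entry for the pattern
3. Count matches: 3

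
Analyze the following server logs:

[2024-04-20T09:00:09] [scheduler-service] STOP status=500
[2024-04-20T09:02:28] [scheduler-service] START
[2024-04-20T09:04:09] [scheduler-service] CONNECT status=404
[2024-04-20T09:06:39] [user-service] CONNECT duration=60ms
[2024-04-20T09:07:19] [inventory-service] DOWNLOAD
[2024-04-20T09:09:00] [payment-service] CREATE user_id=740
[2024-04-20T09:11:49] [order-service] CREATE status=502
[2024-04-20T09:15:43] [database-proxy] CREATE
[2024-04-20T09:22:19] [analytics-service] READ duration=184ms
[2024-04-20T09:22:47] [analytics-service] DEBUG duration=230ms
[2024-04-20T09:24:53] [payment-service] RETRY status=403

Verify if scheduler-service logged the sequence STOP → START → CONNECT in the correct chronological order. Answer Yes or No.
Yes

To verify sequence order:

1. Find all events in sequence STOP → START → CONNECT for scheduler-service
2. Extract their timestamps
3. Check if timestamps are in ascending order
4. Result: Yes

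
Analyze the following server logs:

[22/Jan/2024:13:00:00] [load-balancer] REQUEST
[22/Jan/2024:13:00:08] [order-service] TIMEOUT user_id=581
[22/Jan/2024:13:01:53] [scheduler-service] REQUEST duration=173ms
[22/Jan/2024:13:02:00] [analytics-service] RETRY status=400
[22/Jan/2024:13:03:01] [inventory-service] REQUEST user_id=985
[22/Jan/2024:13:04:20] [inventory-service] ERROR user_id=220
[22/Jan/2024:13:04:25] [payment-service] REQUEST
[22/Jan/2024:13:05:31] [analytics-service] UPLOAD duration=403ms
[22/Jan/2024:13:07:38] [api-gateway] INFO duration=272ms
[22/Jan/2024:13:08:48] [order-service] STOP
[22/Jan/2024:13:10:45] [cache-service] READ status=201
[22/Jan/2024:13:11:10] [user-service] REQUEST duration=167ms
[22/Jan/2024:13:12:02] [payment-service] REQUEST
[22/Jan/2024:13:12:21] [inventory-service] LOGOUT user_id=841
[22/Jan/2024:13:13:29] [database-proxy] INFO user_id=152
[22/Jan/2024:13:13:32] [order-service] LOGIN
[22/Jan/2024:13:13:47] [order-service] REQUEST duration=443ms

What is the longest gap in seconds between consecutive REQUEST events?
405

To find the longest gap:

1. Extract all REQUEST events in chronological order
2. Calculate time differences between consecutive events
3. Find the maximum difference
4. Longest gap: 405 seconds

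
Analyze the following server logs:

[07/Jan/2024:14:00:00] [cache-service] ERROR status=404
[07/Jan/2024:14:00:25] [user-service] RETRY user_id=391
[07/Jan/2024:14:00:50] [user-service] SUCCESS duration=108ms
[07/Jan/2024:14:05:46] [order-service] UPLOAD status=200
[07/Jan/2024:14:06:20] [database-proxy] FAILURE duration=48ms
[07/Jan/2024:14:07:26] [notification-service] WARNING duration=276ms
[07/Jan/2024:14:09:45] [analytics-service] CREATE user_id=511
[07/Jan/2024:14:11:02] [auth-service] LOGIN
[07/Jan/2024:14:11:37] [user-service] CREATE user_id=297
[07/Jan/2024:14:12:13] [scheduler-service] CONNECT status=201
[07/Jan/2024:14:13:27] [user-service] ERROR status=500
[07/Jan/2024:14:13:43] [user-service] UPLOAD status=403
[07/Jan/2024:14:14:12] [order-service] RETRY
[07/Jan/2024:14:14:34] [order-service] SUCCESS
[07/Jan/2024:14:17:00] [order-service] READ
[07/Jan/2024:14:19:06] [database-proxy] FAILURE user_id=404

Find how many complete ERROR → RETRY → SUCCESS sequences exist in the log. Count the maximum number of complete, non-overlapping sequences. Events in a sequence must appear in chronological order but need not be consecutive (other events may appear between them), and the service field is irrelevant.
2

To count sequences:

1. Look for pattern: ERROR → RETRY → SUCCESS
2. Greedily scan the log in chronological order, matching each sequence element in turn (ignoring service)
3. Each time the full pattern completes, increment the count and restart matching from the next event
4. Complete non-overlapping sequences found: 2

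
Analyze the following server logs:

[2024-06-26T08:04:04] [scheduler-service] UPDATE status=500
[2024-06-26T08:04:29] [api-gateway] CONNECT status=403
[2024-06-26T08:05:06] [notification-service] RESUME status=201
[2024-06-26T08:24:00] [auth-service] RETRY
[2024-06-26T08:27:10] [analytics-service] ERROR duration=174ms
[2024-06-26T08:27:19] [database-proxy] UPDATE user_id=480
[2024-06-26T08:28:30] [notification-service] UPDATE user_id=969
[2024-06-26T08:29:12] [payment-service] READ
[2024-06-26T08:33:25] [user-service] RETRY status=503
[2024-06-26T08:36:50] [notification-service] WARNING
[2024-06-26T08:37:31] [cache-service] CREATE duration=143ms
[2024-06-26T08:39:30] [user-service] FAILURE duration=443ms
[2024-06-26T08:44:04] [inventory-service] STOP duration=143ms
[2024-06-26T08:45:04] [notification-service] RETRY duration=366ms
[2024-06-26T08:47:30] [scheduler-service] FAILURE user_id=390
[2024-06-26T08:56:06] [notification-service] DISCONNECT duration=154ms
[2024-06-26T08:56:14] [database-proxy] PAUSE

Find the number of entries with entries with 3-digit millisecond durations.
6

To find matching entries:

1. Pattern to match: entries with 3-digit millisecond durations
2. Scan each log entry for the pattern
3. Count matches: 6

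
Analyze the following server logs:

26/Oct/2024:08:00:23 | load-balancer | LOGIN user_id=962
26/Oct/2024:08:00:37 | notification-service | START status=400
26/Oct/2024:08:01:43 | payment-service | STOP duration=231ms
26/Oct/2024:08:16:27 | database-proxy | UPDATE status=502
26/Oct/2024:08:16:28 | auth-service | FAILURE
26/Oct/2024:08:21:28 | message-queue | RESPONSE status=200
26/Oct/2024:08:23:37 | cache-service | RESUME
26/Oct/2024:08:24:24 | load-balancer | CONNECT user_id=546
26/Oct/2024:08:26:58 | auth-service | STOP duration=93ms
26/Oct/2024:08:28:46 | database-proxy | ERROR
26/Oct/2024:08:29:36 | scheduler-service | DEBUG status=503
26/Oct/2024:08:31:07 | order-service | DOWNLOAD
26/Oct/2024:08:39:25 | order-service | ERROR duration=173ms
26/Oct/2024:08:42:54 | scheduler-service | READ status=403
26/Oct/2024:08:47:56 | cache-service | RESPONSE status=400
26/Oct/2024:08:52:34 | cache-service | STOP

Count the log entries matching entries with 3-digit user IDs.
2

To find matching entries:

1. Pattern to match: entries with 3-digit user IDs
2. Scan each log entry for the pattern
3. Count matches: 2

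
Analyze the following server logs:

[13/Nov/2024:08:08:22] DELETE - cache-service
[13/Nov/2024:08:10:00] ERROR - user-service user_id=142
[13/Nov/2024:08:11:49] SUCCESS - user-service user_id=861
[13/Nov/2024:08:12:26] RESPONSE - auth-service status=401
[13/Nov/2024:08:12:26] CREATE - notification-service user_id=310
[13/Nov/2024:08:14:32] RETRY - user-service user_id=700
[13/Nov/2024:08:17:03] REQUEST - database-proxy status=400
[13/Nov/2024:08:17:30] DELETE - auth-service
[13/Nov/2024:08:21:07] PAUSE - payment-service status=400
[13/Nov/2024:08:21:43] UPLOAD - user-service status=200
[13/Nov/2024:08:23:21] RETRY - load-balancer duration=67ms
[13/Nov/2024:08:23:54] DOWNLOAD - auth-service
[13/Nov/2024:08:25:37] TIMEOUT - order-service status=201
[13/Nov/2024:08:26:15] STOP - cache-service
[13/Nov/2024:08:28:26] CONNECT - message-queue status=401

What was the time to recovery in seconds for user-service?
109

To calculate recovery time:

1. Find ERROR event for user-service: 13/Nov/2024:08:10:00
2. Find next SUCCESS event for user-service: 13/Nov/2024:08:11:49
3. Recovery time: 13/Nov/2024:08:11:49 - 13/Nov/2024:08:10:00 = 109 seconds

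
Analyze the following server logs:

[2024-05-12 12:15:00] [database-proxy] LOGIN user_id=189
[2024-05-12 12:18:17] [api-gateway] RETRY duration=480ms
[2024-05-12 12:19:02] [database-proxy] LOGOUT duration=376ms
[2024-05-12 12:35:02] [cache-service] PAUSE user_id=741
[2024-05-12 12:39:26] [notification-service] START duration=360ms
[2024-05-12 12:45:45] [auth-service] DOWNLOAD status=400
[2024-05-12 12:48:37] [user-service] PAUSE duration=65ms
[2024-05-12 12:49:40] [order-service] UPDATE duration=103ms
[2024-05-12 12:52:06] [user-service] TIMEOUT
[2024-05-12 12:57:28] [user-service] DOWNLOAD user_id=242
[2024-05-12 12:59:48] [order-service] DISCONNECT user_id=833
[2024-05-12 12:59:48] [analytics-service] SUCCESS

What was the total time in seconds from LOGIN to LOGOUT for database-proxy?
242

To calculate state duration:

1. Find LOGIN event for database-proxy: 2024-05-12 12:15:00
2. Find LOGOUT event for database-proxy: 2024-05-12 12:19:02
3. Calculate duration: 2024-05-12 12:19:02 - 2024-05-12 12:15:00 = 242 seconds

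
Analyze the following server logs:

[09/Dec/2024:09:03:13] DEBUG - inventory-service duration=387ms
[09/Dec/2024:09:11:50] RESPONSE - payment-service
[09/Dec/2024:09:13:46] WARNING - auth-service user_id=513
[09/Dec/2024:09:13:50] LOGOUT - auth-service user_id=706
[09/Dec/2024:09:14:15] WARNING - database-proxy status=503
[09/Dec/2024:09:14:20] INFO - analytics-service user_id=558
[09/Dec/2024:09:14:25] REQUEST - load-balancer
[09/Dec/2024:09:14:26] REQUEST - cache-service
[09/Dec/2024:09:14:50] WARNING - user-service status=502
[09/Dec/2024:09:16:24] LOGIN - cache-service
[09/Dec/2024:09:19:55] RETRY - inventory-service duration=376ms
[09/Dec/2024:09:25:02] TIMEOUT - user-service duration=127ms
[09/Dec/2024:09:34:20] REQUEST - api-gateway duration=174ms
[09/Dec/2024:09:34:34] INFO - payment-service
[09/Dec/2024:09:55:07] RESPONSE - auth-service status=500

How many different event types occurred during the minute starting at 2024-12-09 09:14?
3

To count unique event types:

1. Filter events in the minute starting at 2024-12-09 09:14
2. Extract event types from matching entries
3. Count unique types: 3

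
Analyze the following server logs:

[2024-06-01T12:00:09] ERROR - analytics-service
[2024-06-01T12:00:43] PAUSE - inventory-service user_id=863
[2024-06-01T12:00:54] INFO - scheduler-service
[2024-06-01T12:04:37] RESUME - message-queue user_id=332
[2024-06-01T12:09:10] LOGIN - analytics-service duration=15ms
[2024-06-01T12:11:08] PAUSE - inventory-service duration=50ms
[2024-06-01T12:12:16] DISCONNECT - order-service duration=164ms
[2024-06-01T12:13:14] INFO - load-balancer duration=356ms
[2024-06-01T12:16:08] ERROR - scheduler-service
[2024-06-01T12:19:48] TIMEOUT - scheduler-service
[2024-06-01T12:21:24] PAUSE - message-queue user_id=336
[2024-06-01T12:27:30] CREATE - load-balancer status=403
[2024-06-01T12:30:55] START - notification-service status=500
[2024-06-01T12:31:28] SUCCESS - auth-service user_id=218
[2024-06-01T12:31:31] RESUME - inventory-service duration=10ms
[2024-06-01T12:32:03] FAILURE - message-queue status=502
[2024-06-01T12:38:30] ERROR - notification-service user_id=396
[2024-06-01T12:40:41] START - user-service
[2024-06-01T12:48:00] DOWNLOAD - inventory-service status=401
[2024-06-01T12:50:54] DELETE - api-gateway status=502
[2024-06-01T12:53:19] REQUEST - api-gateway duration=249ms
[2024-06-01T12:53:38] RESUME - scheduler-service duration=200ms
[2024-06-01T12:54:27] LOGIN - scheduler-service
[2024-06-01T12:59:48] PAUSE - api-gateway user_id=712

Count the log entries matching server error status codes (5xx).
3

To find matching entries:

1. Pattern to match: server error status codes (5xx)
2. Scan each log entry for the pattern
3. Count matches: 3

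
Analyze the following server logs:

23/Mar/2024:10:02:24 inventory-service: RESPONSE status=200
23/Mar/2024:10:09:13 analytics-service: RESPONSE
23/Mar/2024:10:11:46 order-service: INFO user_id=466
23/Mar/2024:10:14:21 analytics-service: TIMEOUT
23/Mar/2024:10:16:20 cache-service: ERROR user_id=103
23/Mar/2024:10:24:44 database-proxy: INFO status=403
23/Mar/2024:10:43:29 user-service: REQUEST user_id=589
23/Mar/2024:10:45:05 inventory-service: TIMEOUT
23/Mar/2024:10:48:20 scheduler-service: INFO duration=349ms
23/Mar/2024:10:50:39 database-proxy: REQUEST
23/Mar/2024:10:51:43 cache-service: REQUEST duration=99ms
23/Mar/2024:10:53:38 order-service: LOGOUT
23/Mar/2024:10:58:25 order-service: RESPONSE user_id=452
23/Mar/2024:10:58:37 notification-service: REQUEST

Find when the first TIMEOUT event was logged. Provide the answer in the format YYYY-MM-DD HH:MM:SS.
2024-03-23 10:14:21

To find the first event:

1. Filter for all TIMEOUT events
2. Sort by timestamp
3. Select the first one
4. Timestamp: 2024-03-23 10:14:21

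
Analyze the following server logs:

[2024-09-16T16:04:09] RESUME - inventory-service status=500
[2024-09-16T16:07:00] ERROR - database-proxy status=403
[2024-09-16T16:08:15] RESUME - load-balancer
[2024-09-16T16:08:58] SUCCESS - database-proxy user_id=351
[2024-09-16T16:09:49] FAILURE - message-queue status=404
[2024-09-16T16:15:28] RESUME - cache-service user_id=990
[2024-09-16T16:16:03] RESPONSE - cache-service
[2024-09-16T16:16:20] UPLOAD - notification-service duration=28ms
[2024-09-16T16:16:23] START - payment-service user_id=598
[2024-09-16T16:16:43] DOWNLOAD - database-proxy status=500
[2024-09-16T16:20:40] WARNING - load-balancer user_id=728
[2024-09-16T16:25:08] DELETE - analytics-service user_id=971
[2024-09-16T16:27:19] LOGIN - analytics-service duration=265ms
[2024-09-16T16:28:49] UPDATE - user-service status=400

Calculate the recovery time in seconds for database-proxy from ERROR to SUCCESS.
118

To calculate recovery time:

1. Find ERROR event for database-proxy: 2024-09-16T16:07:00
2. Find next SUCCESS event for database-proxy: 2024-09-16T16:08:58
3. Recovery time: 2024-09-16T16:08:58 - 2024-09-16T16:07:00 = 118 seconds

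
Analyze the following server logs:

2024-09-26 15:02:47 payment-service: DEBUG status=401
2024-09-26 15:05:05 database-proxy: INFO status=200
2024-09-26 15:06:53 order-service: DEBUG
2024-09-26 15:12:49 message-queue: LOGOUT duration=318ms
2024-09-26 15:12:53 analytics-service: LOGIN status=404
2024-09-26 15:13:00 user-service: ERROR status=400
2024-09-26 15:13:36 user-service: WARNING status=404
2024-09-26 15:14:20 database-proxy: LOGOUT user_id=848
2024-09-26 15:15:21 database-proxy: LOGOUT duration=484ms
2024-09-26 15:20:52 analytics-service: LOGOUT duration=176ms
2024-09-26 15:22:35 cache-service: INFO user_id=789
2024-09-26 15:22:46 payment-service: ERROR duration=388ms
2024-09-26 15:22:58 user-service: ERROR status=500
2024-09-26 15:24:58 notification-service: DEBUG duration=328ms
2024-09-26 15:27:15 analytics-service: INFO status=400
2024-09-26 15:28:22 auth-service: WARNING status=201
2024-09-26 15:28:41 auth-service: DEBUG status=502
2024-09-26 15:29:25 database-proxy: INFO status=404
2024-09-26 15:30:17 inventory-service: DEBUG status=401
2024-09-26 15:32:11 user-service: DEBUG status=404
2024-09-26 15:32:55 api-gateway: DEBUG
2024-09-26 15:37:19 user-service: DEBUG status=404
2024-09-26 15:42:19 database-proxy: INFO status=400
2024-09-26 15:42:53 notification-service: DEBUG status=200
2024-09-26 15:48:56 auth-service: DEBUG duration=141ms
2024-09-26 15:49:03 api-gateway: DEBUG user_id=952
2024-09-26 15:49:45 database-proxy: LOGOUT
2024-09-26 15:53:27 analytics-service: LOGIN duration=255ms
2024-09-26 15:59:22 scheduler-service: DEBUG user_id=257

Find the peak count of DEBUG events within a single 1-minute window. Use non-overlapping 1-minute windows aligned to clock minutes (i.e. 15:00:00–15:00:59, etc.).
2

To find the burst window:

1. Divide the log period into non-overlapping 1-minute windows starting at 15:00
2. Count DEBUG events in each window
3. Find the window with maximum count
4. Maximum events in a window: 2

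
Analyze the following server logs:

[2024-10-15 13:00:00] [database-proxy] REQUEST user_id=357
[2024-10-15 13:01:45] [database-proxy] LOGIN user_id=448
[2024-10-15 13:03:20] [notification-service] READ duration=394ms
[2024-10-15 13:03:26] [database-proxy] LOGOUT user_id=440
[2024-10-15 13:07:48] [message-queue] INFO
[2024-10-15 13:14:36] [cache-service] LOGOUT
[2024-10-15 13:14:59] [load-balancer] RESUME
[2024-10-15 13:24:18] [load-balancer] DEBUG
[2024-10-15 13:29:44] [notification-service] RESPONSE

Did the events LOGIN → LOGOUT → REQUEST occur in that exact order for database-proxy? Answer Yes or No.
No

To verify sequence order:

1. Find all events in sequence LOGIN → LOGOUT → REQUEST for database-proxy
2. Extract their timestamps
3. Check if timestamps are in ascending order
4. Result: No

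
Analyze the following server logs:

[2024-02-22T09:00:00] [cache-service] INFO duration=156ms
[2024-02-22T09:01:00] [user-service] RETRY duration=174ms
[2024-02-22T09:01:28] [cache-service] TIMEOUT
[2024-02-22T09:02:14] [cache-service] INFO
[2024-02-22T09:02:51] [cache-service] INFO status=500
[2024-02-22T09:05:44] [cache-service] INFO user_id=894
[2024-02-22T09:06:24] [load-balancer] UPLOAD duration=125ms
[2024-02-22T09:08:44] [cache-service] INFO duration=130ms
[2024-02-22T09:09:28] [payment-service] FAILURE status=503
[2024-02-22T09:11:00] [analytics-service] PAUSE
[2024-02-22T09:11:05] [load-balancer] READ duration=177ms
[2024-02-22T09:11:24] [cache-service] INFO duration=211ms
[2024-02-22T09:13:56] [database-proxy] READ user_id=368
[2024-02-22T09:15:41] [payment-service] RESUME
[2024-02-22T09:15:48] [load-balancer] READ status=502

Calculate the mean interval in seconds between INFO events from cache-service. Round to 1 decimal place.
136.8

To calculate average interval:

1. Find all INFO events for cache-service in order
2. Calculate time gaps between consecutive events
3. Compute mean of gaps: 684 / 5 = 136.8 seconds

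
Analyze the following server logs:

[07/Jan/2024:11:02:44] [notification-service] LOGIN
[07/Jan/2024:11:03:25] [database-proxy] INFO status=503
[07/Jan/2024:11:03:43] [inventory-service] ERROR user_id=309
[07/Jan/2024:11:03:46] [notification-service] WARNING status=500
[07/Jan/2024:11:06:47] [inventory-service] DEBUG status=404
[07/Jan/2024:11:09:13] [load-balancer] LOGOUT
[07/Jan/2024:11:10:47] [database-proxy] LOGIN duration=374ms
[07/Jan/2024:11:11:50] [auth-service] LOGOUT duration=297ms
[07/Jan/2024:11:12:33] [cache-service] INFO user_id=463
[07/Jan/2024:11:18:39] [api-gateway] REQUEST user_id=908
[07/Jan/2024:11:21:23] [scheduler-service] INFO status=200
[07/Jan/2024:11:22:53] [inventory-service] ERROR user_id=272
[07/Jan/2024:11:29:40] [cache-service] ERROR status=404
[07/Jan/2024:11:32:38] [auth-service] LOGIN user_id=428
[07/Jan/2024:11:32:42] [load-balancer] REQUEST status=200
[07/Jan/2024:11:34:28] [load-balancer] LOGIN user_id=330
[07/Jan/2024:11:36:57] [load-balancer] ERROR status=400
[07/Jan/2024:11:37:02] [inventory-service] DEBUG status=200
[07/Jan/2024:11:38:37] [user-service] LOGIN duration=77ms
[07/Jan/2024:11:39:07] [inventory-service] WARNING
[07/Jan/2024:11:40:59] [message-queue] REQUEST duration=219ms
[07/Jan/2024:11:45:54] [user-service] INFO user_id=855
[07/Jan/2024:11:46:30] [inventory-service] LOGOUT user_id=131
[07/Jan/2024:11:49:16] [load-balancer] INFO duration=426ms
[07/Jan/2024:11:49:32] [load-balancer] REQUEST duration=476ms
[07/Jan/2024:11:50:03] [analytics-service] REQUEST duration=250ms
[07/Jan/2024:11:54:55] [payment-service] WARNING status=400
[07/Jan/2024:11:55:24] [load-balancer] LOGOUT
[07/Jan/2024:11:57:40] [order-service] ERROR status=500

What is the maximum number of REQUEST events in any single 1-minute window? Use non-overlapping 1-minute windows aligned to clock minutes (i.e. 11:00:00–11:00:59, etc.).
1

To find the burst window:

1. Divide the log period into non-overlapping 1-minute windows starting at 11:00
2. Count REQUEST events in each window
3. Find the window with maximum count
4. Maximum events in a window: 1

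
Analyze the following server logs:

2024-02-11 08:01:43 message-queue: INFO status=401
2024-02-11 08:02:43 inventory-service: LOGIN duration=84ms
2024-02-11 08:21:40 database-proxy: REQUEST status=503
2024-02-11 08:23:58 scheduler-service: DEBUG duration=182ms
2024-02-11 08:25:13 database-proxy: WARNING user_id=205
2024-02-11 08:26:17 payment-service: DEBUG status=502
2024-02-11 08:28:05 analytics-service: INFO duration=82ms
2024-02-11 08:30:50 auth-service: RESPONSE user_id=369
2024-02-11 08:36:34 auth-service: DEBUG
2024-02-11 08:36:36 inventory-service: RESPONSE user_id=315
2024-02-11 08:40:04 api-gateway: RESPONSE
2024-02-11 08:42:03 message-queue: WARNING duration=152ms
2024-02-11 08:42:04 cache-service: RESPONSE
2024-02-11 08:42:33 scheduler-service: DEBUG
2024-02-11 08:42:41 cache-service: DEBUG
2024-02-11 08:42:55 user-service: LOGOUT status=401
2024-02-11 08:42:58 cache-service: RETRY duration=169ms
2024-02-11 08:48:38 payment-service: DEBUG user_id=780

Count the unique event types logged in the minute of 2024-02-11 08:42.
5

To count unique event types:

1. Filter events in the minute starting at 2024-02-11 08:42
2. Extract event types from matching entries
3. Count unique types: 5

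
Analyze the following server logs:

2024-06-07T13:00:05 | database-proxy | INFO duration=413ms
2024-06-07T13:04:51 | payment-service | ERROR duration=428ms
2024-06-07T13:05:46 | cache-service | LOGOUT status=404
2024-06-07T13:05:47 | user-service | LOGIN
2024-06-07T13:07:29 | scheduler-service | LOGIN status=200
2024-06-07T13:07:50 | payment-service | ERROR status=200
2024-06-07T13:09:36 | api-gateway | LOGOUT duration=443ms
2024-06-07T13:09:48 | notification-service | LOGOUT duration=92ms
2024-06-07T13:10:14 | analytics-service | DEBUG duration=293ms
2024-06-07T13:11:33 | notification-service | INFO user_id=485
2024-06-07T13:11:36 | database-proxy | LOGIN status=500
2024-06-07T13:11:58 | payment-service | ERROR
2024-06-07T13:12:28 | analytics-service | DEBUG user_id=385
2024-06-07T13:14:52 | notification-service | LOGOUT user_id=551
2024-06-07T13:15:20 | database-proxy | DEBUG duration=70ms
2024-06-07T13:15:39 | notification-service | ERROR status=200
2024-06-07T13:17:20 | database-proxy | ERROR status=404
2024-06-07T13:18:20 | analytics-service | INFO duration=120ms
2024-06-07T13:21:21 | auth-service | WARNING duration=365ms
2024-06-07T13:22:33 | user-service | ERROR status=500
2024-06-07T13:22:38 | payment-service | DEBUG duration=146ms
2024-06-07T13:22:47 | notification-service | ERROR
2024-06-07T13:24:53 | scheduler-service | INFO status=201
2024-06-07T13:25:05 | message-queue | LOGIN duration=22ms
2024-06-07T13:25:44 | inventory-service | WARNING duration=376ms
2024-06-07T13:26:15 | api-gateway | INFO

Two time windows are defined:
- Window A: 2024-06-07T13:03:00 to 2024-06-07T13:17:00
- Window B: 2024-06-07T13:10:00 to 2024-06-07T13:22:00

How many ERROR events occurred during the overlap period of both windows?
2

To find overlap events:

1. Window A: 2024-06-07T13:03:00 to 2024-06-07T13:17:00
2. Window B: 2024-06-07T13:10:00 to 2024-06-07T13:22:00
3. Overlap period: 2024-06-07T13:10:00 to 2024-06-07T13:17:00
4. Count ERROR events in overlap: 2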